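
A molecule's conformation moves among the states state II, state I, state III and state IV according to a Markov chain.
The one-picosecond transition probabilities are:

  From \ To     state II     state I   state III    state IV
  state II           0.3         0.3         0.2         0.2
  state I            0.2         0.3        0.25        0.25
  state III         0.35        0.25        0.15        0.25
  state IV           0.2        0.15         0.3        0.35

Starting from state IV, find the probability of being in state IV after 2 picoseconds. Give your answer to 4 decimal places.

0.2750

Propagate the distribution vector 2 picoseconds from state IV.
After 0 picoseconds: (0.0000, 0.0000, 0.0000, 1.0000)
After 1 picosecond: (0.2000, 0.1500, 0.3000, 0.3500)
After 2 picoseconds: (0.2650, 0.2325, 0.2275, 0.2750)
P(in state IV after 2 picoseconds) = 0.2750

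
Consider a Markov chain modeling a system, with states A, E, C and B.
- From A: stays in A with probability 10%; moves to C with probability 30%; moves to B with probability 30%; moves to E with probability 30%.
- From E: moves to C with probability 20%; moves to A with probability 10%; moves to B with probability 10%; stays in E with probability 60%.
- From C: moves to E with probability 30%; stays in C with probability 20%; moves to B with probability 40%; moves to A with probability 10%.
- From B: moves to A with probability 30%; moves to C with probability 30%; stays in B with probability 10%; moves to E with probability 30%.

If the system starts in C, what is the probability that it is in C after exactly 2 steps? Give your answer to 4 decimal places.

0.2500

Propagate the distribution vector 2 steps from C.
After 0 steps: (0.0000, 0.0000, 1.0000, 0.0000)
After 1 step: (0.1000, 0.3000, 0.2000, 0.4000)
After 2 steps: (0.1800, 0.3900, 0.2500, 0.1800)
P(in C after 2 steps) = 0.2500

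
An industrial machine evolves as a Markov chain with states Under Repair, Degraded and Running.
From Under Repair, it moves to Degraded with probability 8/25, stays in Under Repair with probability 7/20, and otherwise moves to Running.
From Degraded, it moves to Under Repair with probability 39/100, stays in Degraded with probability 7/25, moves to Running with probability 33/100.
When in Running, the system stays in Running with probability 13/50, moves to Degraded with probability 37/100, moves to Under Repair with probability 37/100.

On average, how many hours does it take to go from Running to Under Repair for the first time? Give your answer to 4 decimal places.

2.6540

Let t(s) be the expected number of hours to first reach Under Repair from state s, with t(Under Repair) = 0. Conditioning on the first hour:
t(Degraded) = 1 + 0.28·t(Degraded) + 0.33·t(Running)
t(Running) = 1 + 0.37·t(Degraded) + 0.26·t(Running)
Solving: t(Degraded) = 2.6053, t(Running) = 2.6540.
Expected hours from Running to Under Repair: 2.6540.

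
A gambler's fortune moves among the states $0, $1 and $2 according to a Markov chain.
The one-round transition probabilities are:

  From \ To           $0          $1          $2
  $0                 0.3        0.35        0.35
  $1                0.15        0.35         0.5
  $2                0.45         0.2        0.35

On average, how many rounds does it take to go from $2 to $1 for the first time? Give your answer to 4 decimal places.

Let t(s) be the expected number of rounds to first reach $1 from state s, with t($1) = 0. Conditioning on the first round:
t($0) = 1 + 0.3·t($0) + 0.35·t($2)
t($2) = 1 + 0.45·t($0) + 0.35·t($2)
Solving: t($0) = 3.3613, t($2) = 3.8655.
Expected rounds from $2 to $1: 3.8655.

3.8655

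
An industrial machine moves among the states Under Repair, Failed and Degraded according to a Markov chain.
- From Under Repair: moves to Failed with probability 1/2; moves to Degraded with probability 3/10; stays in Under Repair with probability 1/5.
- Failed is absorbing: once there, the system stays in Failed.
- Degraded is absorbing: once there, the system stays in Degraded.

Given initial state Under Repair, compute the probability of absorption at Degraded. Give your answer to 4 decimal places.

0.3750

Let h(s) be the probability of absorption at Degraded starting from transient state s. Then h(Degraded) = 1 and h(Failed) = 0. By first-step analysis:
h(Under Repair) = 0.2·h(Under Repair) + 0.5·0 + 0.3·1
Solving: h(Under Repair) = 0.3750.
Starting from Under Repair, the probability is 0.3750.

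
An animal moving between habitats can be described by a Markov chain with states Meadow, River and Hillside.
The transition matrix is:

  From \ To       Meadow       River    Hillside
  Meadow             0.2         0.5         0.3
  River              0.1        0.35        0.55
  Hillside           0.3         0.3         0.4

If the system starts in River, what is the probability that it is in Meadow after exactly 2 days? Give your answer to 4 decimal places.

0.2200

Sum over the intermediate state after 1 day:
P = P(River→Meadow)·P(Meadow→Meadow) + P(River→River)·P(River→Meadow) + P(River→Hillside)·P(Hillside→Meadow)
  = 0.1×0.2 + 0.35×0.1 + 0.55×0.3
  = 0.0200 + 0.0350 + 0.1650 = 0.2200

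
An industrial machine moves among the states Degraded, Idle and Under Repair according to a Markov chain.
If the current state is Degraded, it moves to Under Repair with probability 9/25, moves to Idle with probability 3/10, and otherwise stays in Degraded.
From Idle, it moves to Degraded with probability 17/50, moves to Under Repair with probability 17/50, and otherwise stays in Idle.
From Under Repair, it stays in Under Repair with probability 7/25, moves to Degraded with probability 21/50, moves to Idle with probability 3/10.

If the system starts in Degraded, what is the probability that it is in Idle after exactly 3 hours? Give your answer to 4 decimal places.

Propagate the distribution vector 3 hours from Degraded.
After 0 hours: (1.0000, 0.0000, 0.0000)
After 1 hour: (0.3400, 0.3000, 0.3600)
After 2 hours: (0.3688, 0.3060, 0.3252)
After 3 hours: (0.3660, 0.3061, 0.3279)
P(in Idle after 3 hours) = 0.3061

0.3061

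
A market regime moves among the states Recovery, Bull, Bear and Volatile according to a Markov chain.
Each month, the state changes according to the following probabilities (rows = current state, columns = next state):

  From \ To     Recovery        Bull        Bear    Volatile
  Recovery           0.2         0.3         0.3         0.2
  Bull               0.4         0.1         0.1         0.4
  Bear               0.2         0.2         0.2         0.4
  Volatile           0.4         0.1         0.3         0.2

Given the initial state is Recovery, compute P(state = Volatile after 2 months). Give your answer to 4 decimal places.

Propagate the distribution vector 2 months from Recovery.
After 0 months: (1.0000, 0.0000, 0.0000, 0.0000)
After 1 month: (0.2000, 0.3000, 0.3000, 0.2000)
After 2 months: (0.3000, 0.1700, 0.2100, 0.3200)
P(in Volatile after 2 months) = 0.3200

0.3200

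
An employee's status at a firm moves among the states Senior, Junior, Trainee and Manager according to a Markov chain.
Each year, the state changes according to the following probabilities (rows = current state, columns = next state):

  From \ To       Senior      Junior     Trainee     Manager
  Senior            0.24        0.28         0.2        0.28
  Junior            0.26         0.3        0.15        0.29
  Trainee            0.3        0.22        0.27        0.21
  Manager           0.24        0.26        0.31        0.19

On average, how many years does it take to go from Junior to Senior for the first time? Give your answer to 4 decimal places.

Let t(s) be the expected number of years to first reach Senior from state s, with t(Senior) = 0. Conditioning on the first year:
t(Junior) = 1 + 0.3·t(Junior) + 0.15·t(Trainee) + 0.29·t(Manager)
t(Trainee) = 1 + 0.22·t(Junior) + 0.27·t(Trainee) + 0.21·t(Manager)
t(Manager) = 1 + 0.26·t(Junior) + 0.31·t(Trainee) + 0.19·t(Manager)
Solving: t(Junior) = 3.7927, t(Trainee) = 3.6164, t(Manager) = 3.8360.
Expected years from Junior to Senior: 3.7927.

3.7927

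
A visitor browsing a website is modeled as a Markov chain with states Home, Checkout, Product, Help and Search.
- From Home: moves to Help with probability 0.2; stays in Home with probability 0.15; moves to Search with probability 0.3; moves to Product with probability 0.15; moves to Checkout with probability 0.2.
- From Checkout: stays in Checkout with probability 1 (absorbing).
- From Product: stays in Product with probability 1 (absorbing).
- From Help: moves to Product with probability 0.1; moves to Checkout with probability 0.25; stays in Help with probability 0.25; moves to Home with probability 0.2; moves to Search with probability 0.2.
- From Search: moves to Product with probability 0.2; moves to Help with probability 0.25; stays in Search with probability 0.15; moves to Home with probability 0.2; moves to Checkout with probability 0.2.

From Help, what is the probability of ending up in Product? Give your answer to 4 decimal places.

Let h(s) be the probability of absorption at Product starting from transient state s. Then h(Product) = 1 and h(Checkout) = 0. By first-step analysis:
h(Home) = 0.15·h(Home) + 0.2·0 + 0.15·1 + 0.2·h(Help) + 0.3·h(Search)
h(Help) = 0.2·h(Home) + 0.25·0 + 0.1·1 + 0.25·h(Help) + 0.2·h(Search)
h(Search) = 0.2·h(Home) + 0.2·0 + 0.2·1 + 0.25·h(Help) + 0.15·h(Search)
Solving: h(Home) = 0.4168, h(Help) = 0.3617, h(Search) = 0.4398.
Starting from Help, the probability is 0.3617.

0.3617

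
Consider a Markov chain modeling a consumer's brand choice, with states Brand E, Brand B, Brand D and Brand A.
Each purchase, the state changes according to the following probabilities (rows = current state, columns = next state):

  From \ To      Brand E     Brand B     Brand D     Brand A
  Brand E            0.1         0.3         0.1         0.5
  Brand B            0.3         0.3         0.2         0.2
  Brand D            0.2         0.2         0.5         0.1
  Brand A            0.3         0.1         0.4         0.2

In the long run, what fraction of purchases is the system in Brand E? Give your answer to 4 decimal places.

Let the stationary distribution be π with π = πP and π_1 + π_2 + π_3 + π_4 = 1.
π_1 = 0.1·π_1 + 0.3·π_2 + 0.2·π_3 + 0.3·π_4
π_2 = 0.3·π_1 + 0.3·π_2 + 0.2·π_3 + 0.1·π_4
π_3 = 0.1·π_1 + 0.2·π_2 + 0.5·π_3 + 0.4·π_4
Solving with the normalization constraint gives π = (0.2233, 0.2209, 0.3209, 0.2349).
So the stationary probability of Brand E is 0.2233.

0.2233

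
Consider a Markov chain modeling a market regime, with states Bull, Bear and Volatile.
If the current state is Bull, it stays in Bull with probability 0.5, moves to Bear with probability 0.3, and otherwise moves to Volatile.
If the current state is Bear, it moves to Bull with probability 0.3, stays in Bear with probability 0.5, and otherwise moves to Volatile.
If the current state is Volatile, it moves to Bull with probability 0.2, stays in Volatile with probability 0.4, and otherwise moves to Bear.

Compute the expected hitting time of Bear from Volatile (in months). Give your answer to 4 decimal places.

Let t(s) be the expected number of months to first reach Bear from state s, with t(Bear) = 0. Conditioning on the first month:
t(Bull) = 1 + 0.5·t(Bull) + 0.2·t(Volatile)
t(Volatile) = 1 + 0.2·t(Bull) + 0.4·t(Volatile)
Solving: t(Bull) = 3.0769, t(Volatile) = 2.6923.
Expected months from Volatile to Bear: 2.6923.

2.6923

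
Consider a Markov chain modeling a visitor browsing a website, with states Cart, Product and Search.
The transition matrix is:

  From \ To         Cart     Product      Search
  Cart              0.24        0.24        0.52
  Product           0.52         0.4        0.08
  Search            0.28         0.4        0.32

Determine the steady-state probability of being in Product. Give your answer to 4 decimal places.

Let the stationary distribution be π with π = πP and π_1 + π_2 + π_3 = 1.
π_1 = 0.24·π_1 + 0.52·π_2 + 0.28·π_3
π_2 = 0.24·π_1 + 0.4·π_2 + 0.4·π_3
Solving with the normalization constraint gives π = (0.3487, 0.3442, 0.3071).
So the stationary probability of Product is 0.3442.

0.3442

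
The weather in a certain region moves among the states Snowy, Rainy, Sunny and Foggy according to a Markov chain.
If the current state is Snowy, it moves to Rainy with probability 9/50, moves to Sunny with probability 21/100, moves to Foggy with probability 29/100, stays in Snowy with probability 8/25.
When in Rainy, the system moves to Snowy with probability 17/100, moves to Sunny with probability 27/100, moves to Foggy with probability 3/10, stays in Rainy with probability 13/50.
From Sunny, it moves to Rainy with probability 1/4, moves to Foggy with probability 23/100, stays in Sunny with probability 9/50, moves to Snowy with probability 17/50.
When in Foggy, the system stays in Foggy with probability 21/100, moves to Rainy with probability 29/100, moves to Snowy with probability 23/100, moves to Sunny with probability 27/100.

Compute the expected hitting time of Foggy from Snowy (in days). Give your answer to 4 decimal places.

Let t(s) be the expected number of days to first reach Foggy from state s, with t(Foggy) = 0. Conditioning on the first day:
t(Snowy) = 1 + 0.32·t(Snowy) + 0.18·t(Rainy) + 0.21·t(Sunny)
t(Rainy) = 1 + 0.17·t(Snowy) + 0.26·t(Rainy) + 0.27·t(Sunny)
t(Sunny) = 1 + 0.34·t(Snowy) + 0.25·t(Rainy) + 0.18·t(Sunny)
Solving: t(Snowy) = 3.5823, t(Rainy) = 3.5569, t(Sunny) = 3.7893.
Expected days from Snowy to Foggy: 3.5823.

3.5823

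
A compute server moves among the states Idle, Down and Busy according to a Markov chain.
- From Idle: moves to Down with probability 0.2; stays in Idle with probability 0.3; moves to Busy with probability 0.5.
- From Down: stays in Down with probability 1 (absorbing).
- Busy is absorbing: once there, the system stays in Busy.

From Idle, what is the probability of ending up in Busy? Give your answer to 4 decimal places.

0.7143

Let h(s) be the probability of absorption at Busy starting from transient state s. Then h(Busy) = 1 and h(Down) = 0. By first-step analysis:
h(Idle) = 0.3·h(Idle) + 0.2·0 + 0.5·1
Solving: h(Idle) = 0.7143.
Starting from Idle, the probability is 0.7143.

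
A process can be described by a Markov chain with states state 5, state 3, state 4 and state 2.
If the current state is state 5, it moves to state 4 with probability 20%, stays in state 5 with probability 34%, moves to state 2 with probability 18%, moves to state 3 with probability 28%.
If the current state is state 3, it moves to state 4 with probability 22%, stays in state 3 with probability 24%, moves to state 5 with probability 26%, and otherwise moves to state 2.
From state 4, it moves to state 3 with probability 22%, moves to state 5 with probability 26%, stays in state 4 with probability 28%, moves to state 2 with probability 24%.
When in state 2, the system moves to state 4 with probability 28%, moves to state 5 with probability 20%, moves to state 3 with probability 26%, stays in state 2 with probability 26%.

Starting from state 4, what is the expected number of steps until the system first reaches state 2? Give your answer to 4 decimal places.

Let t(s) be the expected number of steps to first reach state 2 from state s, with t(state 2) = 0. Conditioning on the first step:
t(state 5) = 1 + 0.34·t(state 5) + 0.28·t(state 3) + 0.2·t(state 4)
t(state 3) = 1 + 0.26·t(state 5) + 0.24·t(state 3) + 0.22·t(state 4)
t(state 4) = 1 + 0.26·t(state 5) + 0.22·t(state 3) + 0.28·t(state 4)
Solving: t(state 5) = 4.5659, t(state 3) = 4.1217, t(state 4) = 4.2971.
Expected steps from state 4 to state 2: 4.2971.

4.2971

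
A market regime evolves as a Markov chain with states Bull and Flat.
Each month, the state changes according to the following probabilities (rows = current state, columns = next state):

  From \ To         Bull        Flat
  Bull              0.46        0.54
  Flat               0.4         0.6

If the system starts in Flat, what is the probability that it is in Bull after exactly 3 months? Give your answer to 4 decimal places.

Propagate the distribution vector 3 months from Flat.
After 0 months: (0.0000, 1.0000)
After 1 month: (0.4000, 0.6000)
After 2 months: (0.4240, 0.5760)
After 3 months: (0.4254, 0.5746)
P(in Bull after 3 months) = 0.4254

0.4254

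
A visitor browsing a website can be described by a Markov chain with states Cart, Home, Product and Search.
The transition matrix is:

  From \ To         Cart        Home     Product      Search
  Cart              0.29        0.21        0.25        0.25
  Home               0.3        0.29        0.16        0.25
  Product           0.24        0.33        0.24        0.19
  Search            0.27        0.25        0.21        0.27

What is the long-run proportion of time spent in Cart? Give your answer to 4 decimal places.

Let the stationary distribution be π with π = πP and π_1 + π_2 + π_3 + π_4 = 1.
π_1 = 0.29·π_1 + 0.3·π_2 + 0.24·π_3 + 0.27·π_4
π_2 = 0.21·π_1 + 0.29·π_2 + 0.33·π_3 + 0.25·π_4
π_3 = 0.25·π_1 + 0.16·π_2 + 0.24·π_3 + 0.21·π_4
Solving with the normalization constraint gives π = (0.2771, 0.2667, 0.2142, 0.2420).
So the stationary probability of Cart is 0.2771.

0.2771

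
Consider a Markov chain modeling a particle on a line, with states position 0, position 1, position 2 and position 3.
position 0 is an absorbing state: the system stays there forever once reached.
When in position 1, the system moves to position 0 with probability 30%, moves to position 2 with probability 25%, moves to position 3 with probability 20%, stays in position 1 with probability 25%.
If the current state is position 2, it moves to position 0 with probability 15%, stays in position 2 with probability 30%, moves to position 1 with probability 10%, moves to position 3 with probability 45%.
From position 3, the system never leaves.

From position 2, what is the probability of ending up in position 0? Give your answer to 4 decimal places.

0.2850

Let h(s) be the probability of absorption at position 0 starting from transient state s. Then h(position 0) = 1 and h(position 3) = 0. By first-step analysis:
h(position 1) = 0.3·1 + 0.25·h(position 1) + 0.25·h(position 2) + 0.2·0
h(position 2) = 0.15·1 + 0.1·h(position 1) + 0.3·h(position 2) + 0.45·0
Solving: h(position 1) = 0.4950, h(position 2) = 0.2850.
Starting from position 2, the probability is 0.2850.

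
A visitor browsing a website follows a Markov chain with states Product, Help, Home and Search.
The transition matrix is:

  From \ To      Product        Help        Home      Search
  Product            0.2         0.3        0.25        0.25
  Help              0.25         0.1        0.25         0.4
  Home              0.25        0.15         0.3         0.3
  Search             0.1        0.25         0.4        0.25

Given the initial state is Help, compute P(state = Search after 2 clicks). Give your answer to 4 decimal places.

Propagate the distribution vector 2 clicks from Help.
After 0 clicks: (0.0000, 1.0000, 0.0000, 0.0000)
After 1 click: (0.2500, 0.1000, 0.2500, 0.4000)
After 2 clicks: (0.1775, 0.2225, 0.3225, 0.2775)
P(in Search after 2 clicks) = 0.2775

0.2775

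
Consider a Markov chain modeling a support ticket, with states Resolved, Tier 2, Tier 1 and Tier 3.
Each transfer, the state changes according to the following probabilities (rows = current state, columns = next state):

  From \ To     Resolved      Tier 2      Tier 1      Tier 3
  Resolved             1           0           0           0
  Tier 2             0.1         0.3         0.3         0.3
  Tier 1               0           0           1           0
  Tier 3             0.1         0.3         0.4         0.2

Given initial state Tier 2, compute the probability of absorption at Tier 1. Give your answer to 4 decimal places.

0.7660

Let h(s) be the probability of absorption at Tier 1 starting from transient state s. Then h(Tier 1) = 1 and h(Resolved) = 0. By first-step analysis:
h(Tier 2) = 0.1·0 + 0.3·h(Tier 2) + 0.3·1 + 0.3·h(Tier 3)
h(Tier 3) = 0.1·0 + 0.3·h(Tier 2) + 0.4·1 + 0.2·h(Tier 3)
Solving: h(Tier 2) = 0.7660, h(Tier 3) = 0.7872.
Starting from Tier 2, the probability is 0.7660.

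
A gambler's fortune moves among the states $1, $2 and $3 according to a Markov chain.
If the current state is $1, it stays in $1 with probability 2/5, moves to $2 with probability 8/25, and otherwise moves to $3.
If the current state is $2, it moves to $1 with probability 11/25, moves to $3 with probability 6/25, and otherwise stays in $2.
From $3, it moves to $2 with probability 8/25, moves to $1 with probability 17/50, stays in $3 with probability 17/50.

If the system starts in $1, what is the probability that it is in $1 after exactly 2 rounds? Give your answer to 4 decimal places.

Sum over the intermediate state after 1 round:
P = P($1→$1)·P($1→$1) + P($1→$2)·P($2→$1) + P($1→$3)·P($3→$1)
  = 0.4×0.4 + 0.32×0.44 + 0.28×0.34
  = 0.1600 + 0.1408 + 0.0952 = 0.3960

0.3960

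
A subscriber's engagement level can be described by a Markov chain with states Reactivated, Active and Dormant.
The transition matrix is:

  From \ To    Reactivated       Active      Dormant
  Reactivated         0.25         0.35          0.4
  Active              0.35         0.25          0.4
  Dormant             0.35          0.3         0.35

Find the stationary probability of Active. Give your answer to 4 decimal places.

0.3009

Let the stationary distribution be π with π = πP and π_1 + π_2 + π_3 = 1.
π_1 = 0.25·π_1 + 0.35·π_2 + 0.35·π_3
π_2 = 0.35·π_1 + 0.25·π_2 + 0.3·π_3
Solving with the normalization constraint gives π = (0.3182, 0.3009, 0.3810).
So the stationary probability of Active is 0.3009.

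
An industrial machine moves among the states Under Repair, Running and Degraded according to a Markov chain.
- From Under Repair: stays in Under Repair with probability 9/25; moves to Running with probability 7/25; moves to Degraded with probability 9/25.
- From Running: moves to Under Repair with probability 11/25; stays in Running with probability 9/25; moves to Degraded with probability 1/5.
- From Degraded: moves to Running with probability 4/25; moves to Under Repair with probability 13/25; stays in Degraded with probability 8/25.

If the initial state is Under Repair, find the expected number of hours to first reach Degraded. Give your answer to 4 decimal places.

3.2123

Let t(s) be the expected number of hours to first reach Degraded from state s, with t(Degraded) = 0. Conditioning on the first hour:
t(Under Repair) = 1 + 0.36·t(Under Repair) + 0.28·t(Running)
t(Running) = 1 + 0.44·t(Under Repair) + 0.36·t(Running)
Solving: t(Under Repair) = 3.2123, t(Running) = 3.7709.
Expected hours from Under Repair to Degraded: 3.2123.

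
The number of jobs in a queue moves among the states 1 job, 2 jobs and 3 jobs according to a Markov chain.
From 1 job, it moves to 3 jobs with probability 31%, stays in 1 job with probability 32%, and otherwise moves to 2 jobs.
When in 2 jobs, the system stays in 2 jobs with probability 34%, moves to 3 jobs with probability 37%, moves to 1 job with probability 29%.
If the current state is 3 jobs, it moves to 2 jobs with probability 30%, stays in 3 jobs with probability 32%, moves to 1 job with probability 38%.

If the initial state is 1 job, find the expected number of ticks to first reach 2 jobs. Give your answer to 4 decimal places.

Let t(s) be the expected number of ticks to first reach 2 jobs from state s, with t(2 jobs) = 0. Conditioning on the first tick:
t(1 job) = 1 + 0.32·t(1 job) + 0.31·t(3 jobs)
t(3 jobs) = 1 + 0.38·t(1 job) + 0.32·t(3 jobs)
Solving: t(1 job) = 2.8729, t(3 jobs) = 3.0760.
Expected ticks from 1 job to 2 jobs: 2.8729.

2.8729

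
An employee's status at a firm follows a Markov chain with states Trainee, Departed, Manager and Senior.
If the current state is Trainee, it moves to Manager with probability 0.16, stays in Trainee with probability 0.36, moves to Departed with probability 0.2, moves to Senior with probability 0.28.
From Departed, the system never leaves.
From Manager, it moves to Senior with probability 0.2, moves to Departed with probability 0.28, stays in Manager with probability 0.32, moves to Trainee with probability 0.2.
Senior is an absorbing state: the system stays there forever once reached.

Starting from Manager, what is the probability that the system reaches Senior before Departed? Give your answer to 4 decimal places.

Let h(s) be the probability of absorption at Senior starting from transient state s. Then h(Senior) = 1 and h(Departed) = 0. By first-step analysis:
h(Trainee) = 0.36·h(Trainee) + 0.2·0 + 0.16·h(Manager) + 0.28·1
h(Manager) = 0.2·h(Trainee) + 0.28·0 + 0.32·h(Manager) + 0.2·1
Solving: h(Trainee) = 0.5516, h(Manager) = 0.4563.
Starting from Manager, the probability is 0.4563.

0.4563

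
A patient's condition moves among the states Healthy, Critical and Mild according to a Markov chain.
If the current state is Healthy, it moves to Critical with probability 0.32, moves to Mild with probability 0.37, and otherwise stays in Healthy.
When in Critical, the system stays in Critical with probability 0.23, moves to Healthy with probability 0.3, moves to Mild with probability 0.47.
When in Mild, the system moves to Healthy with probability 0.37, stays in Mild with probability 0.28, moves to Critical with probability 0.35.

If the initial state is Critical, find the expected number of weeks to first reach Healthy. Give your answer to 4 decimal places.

3.0521

Let t(s) be the expected number of weeks to first reach Healthy from state s, with t(Healthy) = 0. Conditioning on the first week:
t(Critical) = 1 + 0.23·t(Critical) + 0.47·t(Mild)
t(Mild) = 1 + 0.35·t(Critical) + 0.28·t(Mild)
Solving: t(Critical) = 3.0521, t(Mild) = 2.8725.
Expected weeks from Critical to Healthy: 3.0521.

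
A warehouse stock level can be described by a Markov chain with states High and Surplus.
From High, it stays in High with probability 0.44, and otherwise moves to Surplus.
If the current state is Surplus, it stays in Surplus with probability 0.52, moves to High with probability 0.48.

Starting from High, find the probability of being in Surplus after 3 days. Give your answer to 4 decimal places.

Propagate the distribution vector 3 days from High.
After 0 days: (1.0000, 0.0000)
After 1 day: (0.4400, 0.5600)
After 2 days: (0.4624, 0.5376)
After 3 days: (0.4615, 0.5385)
P(in Surplus after 3 days) = 0.5385

0.5385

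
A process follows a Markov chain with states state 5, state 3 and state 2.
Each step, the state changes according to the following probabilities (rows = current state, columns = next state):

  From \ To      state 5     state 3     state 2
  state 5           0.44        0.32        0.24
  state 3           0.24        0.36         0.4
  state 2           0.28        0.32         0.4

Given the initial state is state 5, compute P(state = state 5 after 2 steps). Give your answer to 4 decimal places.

Sum over the intermediate state after 1 step:
P = P(state 5→state 5)·P(state 5→state 5) + P(state 5→state 3)·P(state 3→state 5) + P(state 5→state 2)·P(state 2→state 5)
  = 0.44×0.44 + 0.32×0.24 + 0.24×0.28
  = 0.1936 + 0.0768 + 0.0672 = 0.3376

0.3376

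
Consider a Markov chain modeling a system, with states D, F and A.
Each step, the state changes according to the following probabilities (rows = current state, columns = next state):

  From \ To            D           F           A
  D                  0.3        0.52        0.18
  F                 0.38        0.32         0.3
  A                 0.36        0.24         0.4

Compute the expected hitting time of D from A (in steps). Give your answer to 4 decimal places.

Let t(s) be the expected number of steps to first reach D from state s, with t(D) = 0. Conditioning on the first step:
t(F) = 1 + 0.32·t(F) + 0.3·t(A)
t(A) = 1 + 0.24·t(F) + 0.4·t(A)
Solving: t(F) = 2.6786, t(A) = 2.7381.
Expected steps from A to D: 2.7381.

2.7381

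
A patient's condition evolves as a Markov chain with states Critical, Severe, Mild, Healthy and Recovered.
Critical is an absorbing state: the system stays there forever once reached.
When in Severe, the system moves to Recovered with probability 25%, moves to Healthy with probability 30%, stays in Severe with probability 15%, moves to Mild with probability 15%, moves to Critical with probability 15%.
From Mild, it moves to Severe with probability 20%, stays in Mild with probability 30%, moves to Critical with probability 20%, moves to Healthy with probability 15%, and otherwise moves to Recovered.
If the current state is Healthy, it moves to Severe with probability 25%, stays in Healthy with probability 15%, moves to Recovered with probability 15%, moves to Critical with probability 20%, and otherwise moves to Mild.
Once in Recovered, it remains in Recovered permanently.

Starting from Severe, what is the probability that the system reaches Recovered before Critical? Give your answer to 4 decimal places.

0.5453

Let h(s) be the probability of absorption at Recovered starting from transient state s. Then h(Recovered) = 1 and h(Critical) = 0. By first-step analysis:
h(Severe) = 0.15·0 + 0.15·h(Severe) + 0.15·h(Mild) + 0.3·h(Healthy) + 0.25·1
h(Mild) = 0.2·0 + 0.2·h(Severe) + 0.3·h(Mild) + 0.15·h(Healthy) + 0.15·1
h(Healthy) = 0.2·0 + 0.25·h(Severe) + 0.25·h(Mild) + 0.15·h(Healthy) + 0.15·1
Solving: h(Severe) = 0.5453, h(Mild) = 0.4720, h(Healthy) = 0.4757.
Starting from Severe, the probability is 0.5453.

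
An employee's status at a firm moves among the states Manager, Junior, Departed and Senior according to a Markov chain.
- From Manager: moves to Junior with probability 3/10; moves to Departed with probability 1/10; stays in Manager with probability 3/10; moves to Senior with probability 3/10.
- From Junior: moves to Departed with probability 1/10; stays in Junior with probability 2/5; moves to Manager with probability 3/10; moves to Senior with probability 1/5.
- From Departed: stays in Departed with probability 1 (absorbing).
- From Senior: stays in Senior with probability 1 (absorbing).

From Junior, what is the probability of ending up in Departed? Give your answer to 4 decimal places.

0.3030

Let h(s) be the probability of absorption at Departed starting from transient state s. Then h(Departed) = 1 and h(Senior) = 0. By first-step analysis:
h(Manager) = 0.3·h(Manager) + 0.3·h(Junior) + 0.1·1 + 0.3·0
h(Junior) = 0.3·h(Manager) + 0.4·h(Junior) + 0.1·1 + 0.2·0
Solving: h(Manager) = 0.2727, h(Junior) = 0.3030.
Starting from Junior, the probability is 0.3030.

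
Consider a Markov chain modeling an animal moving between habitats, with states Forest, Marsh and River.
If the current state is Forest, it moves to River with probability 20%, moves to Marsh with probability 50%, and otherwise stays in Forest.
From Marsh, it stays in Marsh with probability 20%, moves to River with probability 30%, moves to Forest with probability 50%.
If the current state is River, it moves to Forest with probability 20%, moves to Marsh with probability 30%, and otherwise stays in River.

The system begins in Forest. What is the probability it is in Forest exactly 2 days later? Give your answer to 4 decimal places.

Sum over the intermediate state after 1 day:
P = P(Forest→Forest)·P(Forest→Forest) + P(Forest→Marsh)·P(Marsh→Forest) + P(Forest→River)·P(River→Forest)
  = 0.3×0.3 + 0.5×0.5 + 0.2×0.2
  = 0.0900 + 0.2500 + 0.0400 = 0.3800

0.3800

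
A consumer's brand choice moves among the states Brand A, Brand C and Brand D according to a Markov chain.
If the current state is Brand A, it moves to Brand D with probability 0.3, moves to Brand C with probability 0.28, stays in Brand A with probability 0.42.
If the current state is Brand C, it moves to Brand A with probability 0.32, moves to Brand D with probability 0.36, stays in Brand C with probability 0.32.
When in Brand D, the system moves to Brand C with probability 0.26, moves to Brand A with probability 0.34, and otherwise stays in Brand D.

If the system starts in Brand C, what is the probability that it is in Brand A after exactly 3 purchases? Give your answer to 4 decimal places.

Propagate the distribution vector 3 purchases from Brand C.
After 0 purchases: (0.0000, 1.0000, 0.0000)
After 1 purchase: (0.3200, 0.3200, 0.3600)
After 2 purchases: (0.3592, 0.2856, 0.3552)
After 3 purchases: (0.3630, 0.2843, 0.3527)
P(in Brand A after 3 purchases) = 0.3630

0.3630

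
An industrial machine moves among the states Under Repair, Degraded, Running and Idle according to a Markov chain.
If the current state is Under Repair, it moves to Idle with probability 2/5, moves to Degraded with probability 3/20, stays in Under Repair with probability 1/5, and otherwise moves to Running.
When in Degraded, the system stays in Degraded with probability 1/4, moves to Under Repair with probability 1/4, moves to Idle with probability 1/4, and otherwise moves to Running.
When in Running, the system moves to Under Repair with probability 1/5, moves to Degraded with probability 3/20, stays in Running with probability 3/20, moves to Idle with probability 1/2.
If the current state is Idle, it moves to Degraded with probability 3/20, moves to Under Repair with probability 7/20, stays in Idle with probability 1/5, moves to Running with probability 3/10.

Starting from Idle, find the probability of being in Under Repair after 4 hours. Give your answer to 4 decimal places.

Propagate the distribution vector 4 hours from Idle.
After 0 hours: (0.0000, 0.0000, 0.0000, 1.0000)
After 1 hour: (0.3500, 0.1500, 0.3000, 0.2000)
After 2 hours: (0.2375, 0.1650, 0.2300, 0.3675)
After 3 hours: (0.2634, 0.1665, 0.2454, 0.3248)
After 4 hours: (0.2570, 0.1667, 0.2417, 0.3346)
P(in Under Repair after 4 hours) = 0.2570

0.2570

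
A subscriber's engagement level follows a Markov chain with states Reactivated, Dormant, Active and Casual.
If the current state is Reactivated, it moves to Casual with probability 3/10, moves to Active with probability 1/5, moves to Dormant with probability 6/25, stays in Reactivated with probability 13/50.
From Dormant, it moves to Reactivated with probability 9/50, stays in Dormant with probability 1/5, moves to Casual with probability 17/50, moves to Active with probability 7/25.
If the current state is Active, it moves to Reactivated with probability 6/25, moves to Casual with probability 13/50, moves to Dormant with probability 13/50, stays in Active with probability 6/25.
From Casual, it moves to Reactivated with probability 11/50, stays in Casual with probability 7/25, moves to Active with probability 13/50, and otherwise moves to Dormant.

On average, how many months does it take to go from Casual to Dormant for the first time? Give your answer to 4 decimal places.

Let t(s) be the expected number of months to first reach Dormant from state s, with t(Dormant) = 0. Conditioning on the first month:
t(Reactivated) = 1 + 0.26·t(Reactivated) + 0.2·t(Active) + 0.3·t(Casual)
t(Active) = 1 + 0.24·t(Reactivated) + 0.24·t(Active) + 0.26·t(Casual)
t(Casual) = 1 + 0.22·t(Reactivated) + 0.26·t(Active) + 0.28·t(Casual)
Solving: t(Reactivated) = 4.0896, t(Active) = 4.0046, t(Casual) = 4.0846.
Expected months from Casual to Dormant: 4.0846.

4.0846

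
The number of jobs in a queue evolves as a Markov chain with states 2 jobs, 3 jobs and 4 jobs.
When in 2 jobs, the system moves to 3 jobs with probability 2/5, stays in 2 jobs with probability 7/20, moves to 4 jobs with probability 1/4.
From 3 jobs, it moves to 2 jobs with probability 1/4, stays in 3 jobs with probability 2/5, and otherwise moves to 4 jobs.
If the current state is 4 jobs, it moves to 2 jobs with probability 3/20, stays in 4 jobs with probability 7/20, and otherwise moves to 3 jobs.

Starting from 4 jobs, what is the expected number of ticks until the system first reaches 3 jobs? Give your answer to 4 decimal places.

2.0779

Let t(s) be the expected number of ticks to first reach 3 jobs from state s, with t(3 jobs) = 0. Conditioning on the first tick:
t(2 jobs) = 1 + 0.35·t(2 jobs) + 0.25·t(4 jobs)
t(4 jobs) = 1 + 0.15·t(2 jobs) + 0.35·t(4 jobs)
Solving: t(2 jobs) = 2.3377, t(4 jobs) = 2.0779.
Expected ticks from 4 jobs to 3 jobs: 2.0779.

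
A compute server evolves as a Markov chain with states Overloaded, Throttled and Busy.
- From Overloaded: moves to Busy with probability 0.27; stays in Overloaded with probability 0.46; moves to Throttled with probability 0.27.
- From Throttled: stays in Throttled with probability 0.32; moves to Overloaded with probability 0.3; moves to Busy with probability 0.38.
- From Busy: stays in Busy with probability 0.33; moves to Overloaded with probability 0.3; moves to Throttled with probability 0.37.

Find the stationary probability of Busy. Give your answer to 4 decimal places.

0.3245

Let the stationary distribution be π with π = πP and π_1 + π_2 + π_3 = 1.
π_1 = 0.46·π_1 + 0.3·π_2 + 0.3·π_3
π_2 = 0.27·π_1 + 0.32·π_2 + 0.37·π_3
Solving with the normalization constraint gives π = (0.3571, 0.3184, 0.3245).
So the stationary probability of Busy is 0.3245.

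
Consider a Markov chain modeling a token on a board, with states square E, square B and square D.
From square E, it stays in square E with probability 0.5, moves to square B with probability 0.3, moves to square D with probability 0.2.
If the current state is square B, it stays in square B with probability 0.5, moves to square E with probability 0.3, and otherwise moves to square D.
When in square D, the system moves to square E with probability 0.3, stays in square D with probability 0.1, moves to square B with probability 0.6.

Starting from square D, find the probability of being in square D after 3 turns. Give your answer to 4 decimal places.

0.1810

Propagate the distribution vector 3 turns from square D.
After 0 turns: (0.0000, 0.0000, 1.0000)
After 1 turn: (0.3000, 0.6000, 0.1000)
After 2 turns: (0.3600, 0.4500, 0.1900)
After 3 turns: (0.3720, 0.4470, 0.1810)
P(in square D after 3 turns) = 0.1810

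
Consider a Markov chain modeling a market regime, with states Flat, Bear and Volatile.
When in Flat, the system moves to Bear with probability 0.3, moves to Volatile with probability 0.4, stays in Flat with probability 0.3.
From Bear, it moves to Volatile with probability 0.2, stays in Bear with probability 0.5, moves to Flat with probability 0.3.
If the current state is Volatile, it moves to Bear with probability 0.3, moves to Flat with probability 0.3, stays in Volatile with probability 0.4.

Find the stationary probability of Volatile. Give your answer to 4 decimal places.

0.3250

Let the stationary distribution be π with π = πP and π_1 + π_2 + π_3 = 1.
π_1 = 0.3·π_1 + 0.3·π_2 + 0.3·π_3
π_2 = 0.3·π_1 + 0.5·π_2 + 0.3·π_3
Solving with the normalization constraint gives π = (0.3000, 0.3750, 0.3250).
So the stationary probability of Volatile is 0.3250.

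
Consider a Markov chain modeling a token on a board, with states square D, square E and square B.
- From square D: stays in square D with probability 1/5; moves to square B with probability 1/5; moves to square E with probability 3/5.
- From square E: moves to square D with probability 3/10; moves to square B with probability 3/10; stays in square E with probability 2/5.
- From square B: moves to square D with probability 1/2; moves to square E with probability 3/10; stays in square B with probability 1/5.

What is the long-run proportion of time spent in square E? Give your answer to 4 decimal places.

Let the stationary distribution be π with π = πP and π_1 + π_2 + π_3 = 1.
π_1 = 0.2·π_1 + 0.3·π_2 + 0.5·π_3
π_2 = 0.6·π_1 + 0.4·π_2 + 0.3·π_3
Solving with the normalization constraint gives π = (0.3171, 0.4390, 0.2439).
So the stationary probability of square E is 0.4390.

0.4390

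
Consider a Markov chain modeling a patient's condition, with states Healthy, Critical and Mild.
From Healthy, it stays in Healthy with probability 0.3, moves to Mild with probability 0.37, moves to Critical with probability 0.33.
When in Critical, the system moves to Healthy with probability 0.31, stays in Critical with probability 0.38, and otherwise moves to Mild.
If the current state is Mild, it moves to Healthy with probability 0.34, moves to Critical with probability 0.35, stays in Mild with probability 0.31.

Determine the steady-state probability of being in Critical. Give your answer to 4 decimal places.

0.3543

Let the stationary distribution be π with π = πP and π_1 + π_2 + π_3 = 1.
π_1 = 0.3·π_1 + 0.31·π_2 + 0.34·π_3
π_2 = 0.33·π_1 + 0.38·π_2 + 0.35·π_3
Solving with the normalization constraint gives π = (0.3167, 0.3543, 0.3290).
So the stationary probability of Critical is 0.3543.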